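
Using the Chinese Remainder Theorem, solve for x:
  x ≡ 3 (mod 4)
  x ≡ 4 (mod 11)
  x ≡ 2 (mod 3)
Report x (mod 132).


Moduli 4, 11, 3 are pairwise coprime; by CRT there is a unique solution modulo M = 4 · 11 · 3 = 132.
Solve pairwise, accumulating the modulus:
  Start with x ≡ 3 (mod 4).
  Combine with x ≡ 4 (mod 11): since gcd(4, 11) = 1, we get a unique residue mod 44.
    Write x = 3 + 4·t and substitute into x ≡ 4 (mod 11): 4·t ≡ 4 − 3 = 1 (mod 11).
    The inverse of 4 mod 11 is 3 (since 4·3 = 12 = 1·11 + 1), so t ≡ 3·1 = 3 ≡ 3 (mod 11).
    Then x = 3 + 4·3 = 15, valid modulo lcm(4, 11) = 44: x ≡ 15 (mod 44).
  Combine with x ≡ 2 (mod 3): since gcd(44, 3) = 1, we get a unique residue mod 132.
    Write x = 15 + 44·t and substitute into x ≡ 2 (mod 3): 44·t ≡ 2 − 15 = -13 (mod 3).
    Reduce coefficients mod 3: 2·t ≡ 2 (mod 3).
    The inverse of 2 mod 3 is 2 (since 2·2 = 4 = 1·3 + 1), so t ≡ 2·2 = 4 ≡ 1 (mod 3).
    Then x = 15 + 44·1 = 59, valid modulo lcm(44, 3) = 132: x ≡ 59 (mod 132).
Verify: 59 mod 4 = 3 ✓, 59 mod 11 = 4 ✓, 59 mod 3 = 2 ✓.

x ≡ 59 (mod 132).


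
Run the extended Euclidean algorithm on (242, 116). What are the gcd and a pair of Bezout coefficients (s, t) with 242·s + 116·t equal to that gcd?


Euclidean algorithm on (242, 116) — divide until remainder is 0:
  242 = 2 · 116 + 10
  116 = 11 · 10 + 6
  10 = 1 · 6 + 4
  6 = 1 · 4 + 2
  4 = 2 · 2 + 0
gcd(242, 116) = 2.
Track Bezout coefficients alongside the remainders: start with r₀ = 242 = a·1 + b·0 (s = 1, t = 0) and r₁ = 116 = a·0 + b·1 (s = 0, t = 1); each new remainder r_{k+1} = r_{k-1} − q_k·r_k inherits s_{k+1} = s_{k-1} − q_k·s_k, t_{k+1} = t_{k-1} − q_k·t_k, so r_k = a·s_k + b·t_k at every step:
  q = 2: r = 10, s = 1 − 2·0 = 1, t = 0 − 2·1 = -2  (check: 242·1 + 116·(-2) = 10)
  q = 11: r = 6, s = 0 − 11·1 = -11, t = 1 − 11·(-2) = 23  (check: 242·(-11) + 116·23 = 6)
  q = 1: r = 4, s = 1 − 1·(-11) = 12, t = -2 − 1·23 = -25  (check: 242·12 + 116·(-25) = 4)
  q = 1: r = 2, s = -11 − 1·12 = -23, t = 23 − 1·(-25) = 48  (check: 242·(-23) + 116·48 = 2)
The row with r = 2 (the gcd) gives the Bezout coefficients s = -23, t = 48.
Result: 242 · (-23) + 116 · (48) = 2.

gcd(242, 116) = 2; s = -23, t = 48 (check: 242·(-23) + 116·48 = 2).


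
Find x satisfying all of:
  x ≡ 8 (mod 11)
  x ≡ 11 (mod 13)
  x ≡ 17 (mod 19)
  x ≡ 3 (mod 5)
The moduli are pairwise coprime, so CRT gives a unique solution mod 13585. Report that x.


Product of moduli M = 11 · 13 · 19 · 5 = 13585.
Merge one congruence at a time:
  Start: x ≡ 8 (mod 11).
  Combine with x ≡ 11 (mod 13); new modulus lcm = 143.
    Write x = 8 + 11·t and substitute into x ≡ 11 (mod 13): 11·t ≡ 11 − 8 = 3 (mod 13).
    The inverse of 11 mod 13 is 6 (since 11·6 = 66 = 5·13 + 1), so t ≡ 6·3 = 18 ≡ 5 (mod 13).
    Then x = 8 + 11·5 = 63, valid modulo lcm(11, 13) = 143: x ≡ 63 (mod 143).
  Combine with x ≡ 17 (mod 19); new modulus lcm = 2717.
    Write x = 63 + 143·t and substitute into x ≡ 17 (mod 19): 143·t ≡ 17 − 63 = -46 (mod 19).
    Reduce coefficients mod 19: 10·t ≡ 11 (mod 19).
    The inverse of 10 mod 19 is 2 (since 10·2 = 20 = 1·19 + 1), so t ≡ 2·11 = 22 ≡ 3 (mod 19).
    Then x = 63 + 143·3 = 492, valid modulo lcm(143, 19) = 2717: x ≡ 492 (mod 2717).
  Combine with x ≡ 3 (mod 5); new modulus lcm = 13585.
    Write x = 492 + 2717·t and substitute into x ≡ 3 (mod 5): 2717·t ≡ 3 − 492 = -489 (mod 5).
    Reduce coefficients mod 5: 2·t ≡ 1 (mod 5).
    The inverse of 2 mod 5 is 3 (since 2·3 = 6 = 1·5 + 1), so t ≡ 3·1 = 3 ≡ 3 (mod 5).
    Then x = 492 + 2717·3 = 8643, valid modulo lcm(2717, 5) = 13585: x ≡ 8643 (mod 13585).
Verify against each original: 8643 mod 11 = 8, 8643 mod 13 = 11, 8643 mod 19 = 17, 8643 mod 5 = 3.

x ≡ 8643 (mod 13585).


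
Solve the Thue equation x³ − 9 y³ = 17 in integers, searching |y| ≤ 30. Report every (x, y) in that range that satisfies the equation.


The equation is x³ - 9y³ = 17. For fixed y, x³ = 9·y³ + 17, so a solution requires the RHS to be a perfect cube.
Strategy: iterate y from -30 to 30, compute RHS = 9·y³ + 17, and check whether it is a (positive or negative) perfect cube.
Check small values of y:
  y = 0: RHS = 17 is not a perfect cube.
  y = 1: RHS = 26 is not a perfect cube.
  y = -1: RHS = 8 = (2)³ ⇒ x = 2 works.
  y = 2: RHS = 89 is not a perfect cube.
  y = -2: RHS = -55 is not a perfect cube.
  y = 3: RHS = 260 is not a perfect cube.
  y = -3: RHS = -226 is not a perfect cube.
Continuing, at y = -25: RHS = -140608 = (-52)³ ⇒ x = -52 works.
Searching the remaining y in |y| ≤ 30 finds no further solutions.
Collected solutions: (2, -1), (-52, -25).

Solutions (with |y| ≤ 30): (2, -1), (-52, -25).


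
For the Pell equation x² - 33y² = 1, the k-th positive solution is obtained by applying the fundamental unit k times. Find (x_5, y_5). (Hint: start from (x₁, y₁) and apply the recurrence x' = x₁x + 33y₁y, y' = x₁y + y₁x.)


Step 1: Find the fundamental solution (x₁, y₁) of x² - 33y² = 1.
  Expand √33 as a continued fraction. a₀ = ⌊√33⌋ = 5; iterate m_{k+1} = d_k·a_k − m_k, d_{k+1} = (33 − m_{k+1}²)/d_k, a_{k+1} = ⌊(a₀ + m_{k+1})/d_{k+1}⌋ (starting m₀ = 0, d₀ = 1), with convergents p_k = a_k·p_{k-1} + p_{k-2}, q_k = a_k·q_{k-1} + q_{k-2} (p₋₁ = 1, q₋₁ = 0):
  k = 0: a₀ = 5; p₀/q₀ = 5/1; p₀² − 33·q₀² = 25 − 33 = -8.
  k = 1: m = 5, d = 8, a = ⌊(5 + 5)/8⌋ = 1; p/q = (1·5 + 1)/(1·1 + 0) = 6/1; p² − 33·q² = 36 − 33 = 3.
  k = 2: m = 3, d = 3, a = ⌊(5 + 3)/3⌋ = 2; p/q = (2·6 + 5)/(2·1 + 1) = 17/3; p² − 33·q² = 289 − 297 = -8.
  k = 3: m = 3, d = 8, a = ⌊(5 + 3)/8⌋ = 1; p/q = (1·17 + 6)/(1·3 + 1) = 23/4; p² − 33·q² = 529 − 528 = 1.
  The first convergent with p² − 33·q² = 1 gives the fundamental solution (x₁, y₁) = (23, 4).
Step 2: Apply the recurrence (x_{n+1}, y_{n+1}) = (x₁x_n + 33y₁y_n, x₁y_n + y₁x_n) repeatedly.
  From (x_1, y_1) = (23, 4): x_2 = 23·23 + 33·4·4 = 1057; y_2 = 23·4 + 4·23 = 184.
  From (x_2, y_2) = (1057, 184): x_3 = 23·1057 + 33·4·184 = 48599; y_3 = 23·184 + 4·1057 = 8460.
  From (x_3, y_3) = (48599, 8460): x_4 = 23·48599 + 33·4·8460 = 2234497; y_4 = 23·8460 + 4·48599 = 388976.
  From (x_4, y_4) = (2234497, 388976): x_5 = 23·2234497 + 33·4·388976 = 102738263; y_5 = 23·388976 + 4·2234497 = 17884436.
Step 3: Verify x_5² - 33·y_5² = 10555150684257169 - 10555150684257168 = 1 (should be 1). ✓

(x_1, y_1) = (23, 4); (x_5, y_5) = (102738263, 17884436).


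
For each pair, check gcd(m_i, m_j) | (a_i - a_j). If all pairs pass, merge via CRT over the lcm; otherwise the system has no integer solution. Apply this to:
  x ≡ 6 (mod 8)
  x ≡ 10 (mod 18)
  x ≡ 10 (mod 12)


Moduli 8, 18, 12 are not pairwise coprime, so CRT works modulo lcm(m_i) when all pairwise compatibility conditions hold.
Pairwise compatibility: gcd(m_i, m_j) must divide a_i - a_j for every pair.
Merge one congruence at a time:
  Start: x ≡ 6 (mod 8).
  Combine with x ≡ 10 (mod 18): gcd(8, 18) = 2; 10 - 6 = 4, which IS divisible by 2, so compatible.
    Write x = 6 + 8·t and substitute into x ≡ 10 (mod 18): 8·t ≡ 10 − 6 = 4 (mod 18).
    Divide the congruence (and modulus) by g = 2: 4·t ≡ 2 (mod 9).
    The inverse of 4 mod 9 is 7 (since 4·7 = 28 = 3·9 + 1), so t ≡ 7·2 = 14 ≡ 5 (mod 9).
    Then x = 6 + 8·5 = 46, valid modulo lcm(8, 18) = 72: x ≡ 46 (mod 72).
  Combine with x ≡ 10 (mod 12): gcd(72, 12) = 12; 10 - 46 = -36, which IS divisible by 12, so compatible.
    Write x = 46 + 72·t and substitute into x ≡ 10 (mod 12): 72·t ≡ 10 − 46 = -36 (mod 12).
    Divide the congruence (and modulus) by g = 12: 6·t ≡ -3 (mod 1).
    Modulo 1 every t works; take t = 0.
    Then x = 46 + 72·0 = 46, valid modulo lcm(72, 12) = 72: x ≡ 46 (mod 72).
Verify: 46 mod 8 = 6, 46 mod 18 = 10, 46 mod 12 = 10.

x ≡ 46 (mod 72).


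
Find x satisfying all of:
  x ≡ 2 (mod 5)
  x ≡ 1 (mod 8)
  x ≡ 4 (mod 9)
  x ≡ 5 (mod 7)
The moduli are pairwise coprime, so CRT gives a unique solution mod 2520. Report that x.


Product of moduli M = 5 · 8 · 9 · 7 = 2520.
Merge one congruence at a time:
  Start: x ≡ 2 (mod 5).
  Combine with x ≡ 1 (mod 8); new modulus lcm = 40.
    Write x = 2 + 5·t and substitute into x ≡ 1 (mod 8): 5·t ≡ 1 − 2 = -1 (mod 8).
    Reduce coefficients mod 8: 5·t ≡ 7 (mod 8).
    The inverse of 5 mod 8 is 5 (since 5·5 = 25 = 3·8 + 1), so t ≡ 5·7 = 35 ≡ 3 (mod 8).
    Then x = 2 + 5·3 = 17, valid modulo lcm(5, 8) = 40: x ≡ 17 (mod 40).
  Combine with x ≡ 4 (mod 9); new modulus lcm = 360.
    Write x = 17 + 40·t and substitute into x ≡ 4 (mod 9): 40·t ≡ 4 − 17 = -13 (mod 9).
    Reduce coefficients mod 9: 4·t ≡ 5 (mod 9).
    The inverse of 4 mod 9 is 7 (since 4·7 = 28 = 3·9 + 1), so t ≡ 7·5 = 35 ≡ 8 (mod 9).
    Then x = 17 + 40·8 = 337, valid modulo lcm(40, 9) = 360: x ≡ 337 (mod 360).
  Combine with x ≡ 5 (mod 7); new modulus lcm = 2520.
    Write x = 337 + 360·t and substitute into x ≡ 5 (mod 7): 360·t ≡ 5 − 337 = -332 (mod 7).
    Reduce coefficients mod 7: 3·t ≡ 4 (mod 7).
    The inverse of 3 mod 7 is 5 (since 3·5 = 15 = 2·7 + 1), so t ≡ 5·4 = 20 ≡ 6 (mod 7).
    Then x = 337 + 360·6 = 2497, valid modulo lcm(360, 7) = 2520: x ≡ 2497 (mod 2520).
Verify against each original: 2497 mod 5 = 2, 2497 mod 8 = 1, 2497 mod 9 = 4, 2497 mod 7 = 5.

x ≡ 2497 (mod 2520).


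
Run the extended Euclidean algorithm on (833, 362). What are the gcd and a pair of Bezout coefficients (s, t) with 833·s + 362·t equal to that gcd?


Euclidean algorithm on (833, 362) — divide until remainder is 0:
  833 = 2 · 362 + 109
  362 = 3 · 109 + 35
  109 = 3 · 35 + 4
  35 = 8 · 4 + 3
  4 = 1 · 3 + 1
  3 = 3 · 1 + 0
gcd(833, 362) = 1.
Track Bezout coefficients alongside the remainders: start with r₀ = 833 = a·1 + b·0 (s = 1, t = 0) and r₁ = 362 = a·0 + b·1 (s = 0, t = 1); each new remainder r_{k+1} = r_{k-1} − q_k·r_k inherits s_{k+1} = s_{k-1} − q_k·s_k, t_{k+1} = t_{k-1} − q_k·t_k, so r_k = a·s_k + b·t_k at every step:
  q = 2: r = 109, s = 1 − 2·0 = 1, t = 0 − 2·1 = -2  (check: 833·1 + 362·(-2) = 109)
  q = 3: r = 35, s = 0 − 3·1 = -3, t = 1 − 3·(-2) = 7  (check: 833·(-3) + 362·7 = 35)
  q = 3: r = 4, s = 1 − 3·(-3) = 10, t = -2 − 3·7 = -23  (check: 833·10 + 362·(-23) = 4)
  q = 8: r = 3, s = -3 − 8·10 = -83, t = 7 − 8·(-23) = 191  (check: 833·(-83) + 362·191 = 3)
  q = 1: r = 1, s = 10 − 1·(-83) = 93, t = -23 − 1·191 = -214  (check: 833·93 + 362·(-214) = 1)
The row with r = 1 (the gcd) gives the Bezout coefficients s = 93, t = -214.
Result: 833 · (93) + 362 · (-214) = 1.

gcd(833, 362) = 1; s = 93, t = -214 (check: 833·93 + 362·(-214) = 1).


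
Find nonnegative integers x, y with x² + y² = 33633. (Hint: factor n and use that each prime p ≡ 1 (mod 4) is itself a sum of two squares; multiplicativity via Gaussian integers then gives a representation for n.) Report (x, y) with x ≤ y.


Step 1: Factor n = 33633 = 3^2 · 37 · 101.
Step 2: Check the mod-4 condition on each prime factor: 3 ≡ 3 (mod 4), exponent 2 (must be even); 37 ≡ 1 (mod 4), exponent 1; 101 ≡ 1 (mod 4), exponent 1.
All primes ≡ 3 (mod 4) appear to even exponent (or don't appear), so by the two-squares theorem n IS expressible as a sum of two squares.
Step 3: Build a representation. Group n = k² · m with k = 3 and m = 37 · 101 = 3737 (a product of primes ≡ 1 (mod 4)); a representation of m scales to one of n via (k·x)² + (k·y)² = k²(x² + y²). Each prime p ≡ 1 (mod 4) is itself a sum of two squares; find a² by testing p − a² for a perfect square:
  37: 37 − 1² = 36 = 6² ⇒ 37 = 1² + 6².
  101: 101 − 1² = 100 = 10² ⇒ 101 = 1² + 10².
  Combine using the Brahmagupta–Fibonacci identity (a² + b²)(c² + d²) = (ac − bd)² + (ad + bc)² = (ac + bd)² + (ad − bc)²:
  37 · 101 = 3737: from (1² + 6²)(1² + 10²), take (1·1 − 6·10, 1·10 + 6·1) = (1 − 60, 10 + 6) = (-59, 16); dropping signs (only squares matter) gives (59, 16); check 59² + 16² = 3481 + 256 = 3737 ✓.
  Scale by k = 3: (3·59, 3·16) = (177, 48).
Step 4: Order so x ≤ y and verify: 48² + 177² = 2304 + 31329 = 33633 = n. ✓

n = 33633 = 48² + 177² (one valid representation with x ≤ y).


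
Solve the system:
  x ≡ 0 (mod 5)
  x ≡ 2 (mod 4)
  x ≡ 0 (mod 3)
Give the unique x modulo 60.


Moduli 5, 4, 3 are pairwise coprime; by CRT there is a unique solution modulo M = 5 · 4 · 3 = 60.
Solve pairwise, accumulating the modulus:
  Start with x ≡ 0 (mod 5).
  Combine with x ≡ 2 (mod 4): since gcd(5, 4) = 1, we get a unique residue mod 20.
    Write x = 0 + 5·t and substitute into x ≡ 2 (mod 4): 5·t ≡ 2 − 0 = 2 (mod 4).
    Reduce coefficients mod 4: 1·t ≡ 2 (mod 4).
    So t ≡ 2 (mod 4).
    Then x = 0 + 5·2 = 10, valid modulo lcm(5, 4) = 20: x ≡ 10 (mod 20).
  Combine with x ≡ 0 (mod 3): since gcd(20, 3) = 1, we get a unique residue mod 60.
    Write x = 10 + 20·t and substitute into x ≡ 0 (mod 3): 20·t ≡ 0 − 10 = -10 (mod 3).
    Reduce coefficients mod 3: 2·t ≡ 2 (mod 3).
    The inverse of 2 mod 3 is 2 (since 2·2 = 4 = 1·3 + 1), so t ≡ 2·2 = 4 ≡ 1 (mod 3).
    Then x = 10 + 20·1 = 30, valid modulo lcm(20, 3) = 60: x ≡ 30 (mod 60).
Verify: 30 mod 5 = 0 ✓, 30 mod 4 = 2 ✓, 30 mod 3 = 0 ✓.

x ≡ 30 (mod 60).


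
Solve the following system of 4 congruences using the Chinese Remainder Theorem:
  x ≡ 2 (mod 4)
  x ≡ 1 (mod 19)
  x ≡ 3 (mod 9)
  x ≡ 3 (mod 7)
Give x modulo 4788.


Product of moduli M = 4 · 19 · 9 · 7 = 4788.
Merge one congruence at a time:
  Start: x ≡ 2 (mod 4).
  Combine with x ≡ 1 (mod 19); new modulus lcm = 76.
    Write x = 2 + 4·t and substitute into x ≡ 1 (mod 19): 4·t ≡ 1 − 2 = -1 (mod 19).
    Reduce coefficients mod 19: 4·t ≡ 18 (mod 19).
    The inverse of 4 mod 19 is 5 (since 4·5 = 20 = 1·19 + 1), so t ≡ 5·18 = 90 ≡ 14 (mod 19).
    Then x = 2 + 4·14 = 58, valid modulo lcm(4, 19) = 76: x ≡ 58 (mod 76).
  Combine with x ≡ 3 (mod 9); new modulus lcm = 684.
    Write x = 58 + 76·t and substitute into x ≡ 3 (mod 9): 76·t ≡ 3 − 58 = -55 (mod 9).
    Reduce coefficients mod 9: 4·t ≡ 8 (mod 9).
    The inverse of 4 mod 9 is 7 (since 4·7 = 28 = 3·9 + 1), so t ≡ 7·8 = 56 ≡ 2 (mod 9).
    Then x = 58 + 76·2 = 210, valid modulo lcm(76, 9) = 684: x ≡ 210 (mod 684).
  Combine with x ≡ 3 (mod 7); new modulus lcm = 4788.
    Write x = 210 + 684·t and substitute into x ≡ 3 (mod 7): 684·t ≡ 3 − 210 = -207 (mod 7).
    Reduce coefficients mod 7: 5·t ≡ 3 (mod 7).
    The inverse of 5 mod 7 is 3 (since 5·3 = 15 = 2·7 + 1), so t ≡ 3·3 = 9 ≡ 2 (mod 7).
    Then x = 210 + 684·2 = 1578, valid modulo lcm(684, 7) = 4788: x ≡ 1578 (mod 4788).
Verify against each original: 1578 mod 4 = 2, 1578 mod 19 = 1, 1578 mod 9 = 3, 1578 mod 7 = 3.

x ≡ 1578 (mod 4788).


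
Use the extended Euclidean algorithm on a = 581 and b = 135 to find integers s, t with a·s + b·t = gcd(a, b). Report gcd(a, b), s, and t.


Euclidean algorithm on (581, 135) — divide until remainder is 0:
  581 = 4 · 135 + 41
  135 = 3 · 41 + 12
  41 = 3 · 12 + 5
  12 = 2 · 5 + 2
  5 = 2 · 2 + 1
  2 = 2 · 1 + 0
gcd(581, 135) = 1.
Track Bezout coefficients alongside the remainders: start with r₀ = 581 = a·1 + b·0 (s = 1, t = 0) and r₁ = 135 = a·0 + b·1 (s = 0, t = 1); each new remainder r_{k+1} = r_{k-1} − q_k·r_k inherits s_{k+1} = s_{k-1} − q_k·s_k, t_{k+1} = t_{k-1} − q_k·t_k, so r_k = a·s_k + b·t_k at every step:
  q = 4: r = 41, s = 1 − 4·0 = 1, t = 0 − 4·1 = -4  (check: 581·1 + 135·(-4) = 41)
  q = 3: r = 12, s = 0 − 3·1 = -3, t = 1 − 3·(-4) = 13  (check: 581·(-3) + 135·13 = 12)
  q = 3: r = 5, s = 1 − 3·(-3) = 10, t = -4 − 3·13 = -43  (check: 581·10 + 135·(-43) = 5)
  q = 2: r = 2, s = -3 − 2·10 = -23, t = 13 − 2·(-43) = 99  (check: 581·(-23) + 135·99 = 2)
  q = 2: r = 1, s = 10 − 2·(-23) = 56, t = -43 − 2·99 = -241  (check: 581·56 + 135·(-241) = 1)
The row with r = 1 (the gcd) gives the Bezout coefficients s = 56, t = -241.
Result: 581 · (56) + 135 · (-241) = 1.

gcd(581, 135) = 1; s = 56, t = -241 (check: 581·56 + 135·(-241) = 1).


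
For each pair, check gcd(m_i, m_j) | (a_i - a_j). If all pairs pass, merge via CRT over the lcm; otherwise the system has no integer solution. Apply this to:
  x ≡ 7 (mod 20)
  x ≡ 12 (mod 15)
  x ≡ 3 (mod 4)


Moduli 20, 15, 4 are not pairwise coprime, so CRT works modulo lcm(m_i) when all pairwise compatibility conditions hold.
Pairwise compatibility: gcd(m_i, m_j) must divide a_i - a_j for every pair.
Merge one congruence at a time:
  Start: x ≡ 7 (mod 20).
  Combine with x ≡ 12 (mod 15): gcd(20, 15) = 5; 12 - 7 = 5, which IS divisible by 5, so compatible.
    Write x = 7 + 20·t and substitute into x ≡ 12 (mod 15): 20·t ≡ 12 − 7 = 5 (mod 15).
    Divide the congruence (and modulus) by g = 5: 4·t ≡ 1 (mod 3).
    Reduce coefficients mod 3: 1·t ≡ 1 (mod 3).
    So t ≡ 1 (mod 3).
    Then x = 7 + 20·1 = 27, valid modulo lcm(20, 15) = 60: x ≡ 27 (mod 60).
  Combine with x ≡ 3 (mod 4): gcd(60, 4) = 4; 3 - 27 = -24, which IS divisible by 4, so compatible.
    Write x = 27 + 60·t and substitute into x ≡ 3 (mod 4): 60·t ≡ 3 − 27 = -24 (mod 4).
    Divide the congruence (and modulus) by g = 4: 15·t ≡ -6 (mod 1).
    Modulo 1 every t works; take t = 0.
    Then x = 27 + 60·0 = 27, valid modulo lcm(60, 4) = 60: x ≡ 27 (mod 60).
Verify: 27 mod 20 = 7, 27 mod 15 = 12, 27 mod 4 = 3.

x ≡ 27 (mod 60).


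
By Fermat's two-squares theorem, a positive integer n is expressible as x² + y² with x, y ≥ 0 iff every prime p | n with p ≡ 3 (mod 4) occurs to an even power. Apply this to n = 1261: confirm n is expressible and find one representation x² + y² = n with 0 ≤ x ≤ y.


Step 1: Factor n = 1261 = 13 · 97.
Step 2: Check the mod-4 condition on each prime factor: 13 ≡ 1 (mod 4), exponent 1; 97 ≡ 1 (mod 4), exponent 1.
All primes ≡ 3 (mod 4) appear to even exponent (or don't appear), so by the two-squares theorem n IS expressible as a sum of two squares.
Step 3: Build a representation. Here n = 13 · 97 is a product of primes ≡ 1 (mod 4). Each prime p ≡ 1 (mod 4) is itself a sum of two squares; find a² by testing p − a² for a perfect square:
  13: 13 − 1² = 12, 13 − 2² = 9 = 3² ⇒ 13 = 2² + 3².
  97: 97 − 1² = 96, 97 − 2² = 93, 97 − 3² = 88, 97 − 4² = 81 = 9² ⇒ 97 = 4² + 9².
  Combine using the Brahmagupta–Fibonacci identity (a² + b²)(c² + d²) = (ac − bd)² + (ad + bc)² = (ac + bd)² + (ad − bc)²:
  13 · 97 = 1261: from (2² + 3²)(4² + 9²), take (2·4 − 3·9, 2·9 + 3·4) = (8 − 27, 18 + 12) = (-19, 30); dropping signs (only squares matter) gives (19, 30); check 19² + 30² = 361 + 900 = 1261 ✓.
Step 4: Order so x ≤ y and verify: 19² + 30² = 361 + 900 = 1261 = n. ✓

n = 1261 = 19² + 30² (one valid representation with x ≤ y).


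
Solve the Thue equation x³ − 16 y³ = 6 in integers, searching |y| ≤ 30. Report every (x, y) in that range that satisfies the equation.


The equation is x³ - 16y³ = 6. For fixed y, x³ = 16·y³ + 6, so a solution requires the RHS to be a perfect cube.
Strategy: iterate y from -30 to 30, compute RHS = 16·y³ + 6, and check whether it is a (positive or negative) perfect cube.
Check small values of y:
  y = 0: RHS = 6 is not a perfect cube.
  y = 1: RHS = 22 is not a perfect cube.
  y = -1: RHS = -10 is not a perfect cube.
  y = 2: RHS = 134 is not a perfect cube.
  y = -2: RHS = -122 is not a perfect cube.
  y = 3: RHS = 438 is not a perfect cube.
  y = -3: RHS = -426 is not a perfect cube.
Continuing the search up to |y| = 30 finds no solutions either.
No (x, y) in the scanned range satisfies the equation.

No integer solutions with |y| ≤ 30.


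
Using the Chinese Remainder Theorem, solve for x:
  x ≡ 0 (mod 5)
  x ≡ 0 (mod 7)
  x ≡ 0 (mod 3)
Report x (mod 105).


Moduli 5, 7, 3 are pairwise coprime; by CRT there is a unique solution modulo M = 5 · 7 · 3 = 105.
Solve pairwise, accumulating the modulus:
  Start with x ≡ 0 (mod 5).
  Combine with x ≡ 0 (mod 7): since gcd(5, 7) = 1, we get a unique residue mod 35.
    Write x = 0 + 5·t and substitute into x ≡ 0 (mod 7): 5·t ≡ 0 − 0 = 0 (mod 7).
    The inverse of 5 mod 7 is 3 (since 5·3 = 15 = 2·7 + 1), so t ≡ 3·0 = 0 ≡ 0 (mod 7).
    Then x = 0 + 5·0 = 0, valid modulo lcm(5, 7) = 35: x ≡ 0 (mod 35).
  Combine with x ≡ 0 (mod 3): since gcd(35, 3) = 1, we get a unique residue mod 105.
    Write x = 0 + 35·t and substitute into x ≡ 0 (mod 3): 35·t ≡ 0 − 0 = 0 (mod 3).
    Reduce coefficients mod 3: 2·t ≡ 0 (mod 3).
    The inverse of 2 mod 3 is 2 (since 2·2 = 4 = 1·3 + 1), so t ≡ 2·0 = 0 ≡ 0 (mod 3).
    Then x = 0 + 35·0 = 0, valid modulo lcm(35, 3) = 105: x ≡ 0 (mod 105).
Verify: 0 mod 5 = 0 ✓, 0 mod 7 = 0 ✓, 0 mod 3 = 0 ✓.

x ≡ 0 (mod 105).


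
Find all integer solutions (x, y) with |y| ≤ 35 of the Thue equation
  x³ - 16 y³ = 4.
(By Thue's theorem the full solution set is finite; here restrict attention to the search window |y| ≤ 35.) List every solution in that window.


The equation is x³ - 16y³ = 4. For fixed y, x³ = 16·y³ + 4, so a solution requires the RHS to be a perfect cube.
Strategy: iterate y from -35 to 35, compute RHS = 16·y³ + 4, and check whether it is a (positive or negative) perfect cube.
Check small values of y:
  y = 0: RHS = 4 is not a perfect cube.
  y = 1: RHS = 20 is not a perfect cube.
  y = -1: RHS = -12 is not a perfect cube.
  y = 2: RHS = 132 is not a perfect cube.
  y = -2: RHS = -124 is not a perfect cube.
  y = 3: RHS = 436 is not a perfect cube.
  y = -3: RHS = -428 is not a perfect cube.
Continuing the search up to |y| = 35 finds no solutions either.
No (x, y) in the scanned range satisfies the equation.

No integer solutions with |y| ≤ 35.


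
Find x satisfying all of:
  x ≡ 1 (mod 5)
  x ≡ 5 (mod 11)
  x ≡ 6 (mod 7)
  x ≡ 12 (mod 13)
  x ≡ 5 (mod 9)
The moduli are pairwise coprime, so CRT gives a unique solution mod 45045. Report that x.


Product of moduli M = 5 · 11 · 7 · 13 · 9 = 45045.
Merge one congruence at a time:
  Start: x ≡ 1 (mod 5).
  Combine with x ≡ 5 (mod 11); new modulus lcm = 55.
    Write x = 1 + 5·t and substitute into x ≡ 5 (mod 11): 5·t ≡ 5 − 1 = 4 (mod 11).
    The inverse of 5 mod 11 is 9 (since 5·9 = 45 = 4·11 + 1), so t ≡ 9·4 = 36 ≡ 3 (mod 11).
    Then x = 1 + 5·3 = 16, valid modulo lcm(5, 11) = 55: x ≡ 16 (mod 55).
  Combine with x ≡ 6 (mod 7); new modulus lcm = 385.
    Write x = 16 + 55·t and substitute into x ≡ 6 (mod 7): 55·t ≡ 6 − 16 = -10 (mod 7).
    Reduce coefficients mod 7: 6·t ≡ 4 (mod 7).
    The inverse of 6 mod 7 is 6 (since 6·6 = 36 = 5·7 + 1), so t ≡ 6·4 = 24 ≡ 3 (mod 7).
    Then x = 16 + 55·3 = 181, valid modulo lcm(55, 7) = 385: x ≡ 181 (mod 385).
  Combine with x ≡ 12 (mod 13); new modulus lcm = 5005.
    Write x = 181 + 385·t and substitute into x ≡ 12 (mod 13): 385·t ≡ 12 − 181 = -169 (mod 13).
    Reduce coefficients mod 13: 8·t ≡ 0 (mod 13).
    The inverse of 8 mod 13 is 5 (since 8·5 = 40 = 3·13 + 1), so t ≡ 5·0 = 0 ≡ 0 (mod 13).
    Then x = 181 + 385·0 = 181, valid modulo lcm(385, 13) = 5005: x ≡ 181 (mod 5005).
  Combine with x ≡ 5 (mod 9); new modulus lcm = 45045.
    Write x = 181 + 5005·t and substitute into x ≡ 5 (mod 9): 5005·t ≡ 5 − 181 = -176 (mod 9).
    Reduce coefficients mod 9: 1·t ≡ 4 (mod 9).
    So t ≡ 4 (mod 9).
    Then x = 181 + 5005·4 = 20201, valid modulo lcm(5005, 9) = 45045: x ≡ 20201 (mod 45045).
Verify against each original: 20201 mod 5 = 1, 20201 mod 11 = 5, 20201 mod 7 = 6, 20201 mod 13 = 12, 20201 mod 9 = 5.

x ≡ 20201 (mod 45045).


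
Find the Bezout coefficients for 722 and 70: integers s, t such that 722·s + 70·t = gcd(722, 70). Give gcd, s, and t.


Euclidean algorithm on (722, 70) — divide until remainder is 0:
  722 = 10 · 70 + 22
  70 = 3 · 22 + 4
  22 = 5 · 4 + 2
  4 = 2 · 2 + 0
gcd(722, 70) = 2.
Track Bezout coefficients alongside the remainders: start with r₀ = 722 = a·1 + b·0 (s = 1, t = 0) and r₁ = 70 = a·0 + b·1 (s = 0, t = 1); each new remainder r_{k+1} = r_{k-1} − q_k·r_k inherits s_{k+1} = s_{k-1} − q_k·s_k, t_{k+1} = t_{k-1} − q_k·t_k, so r_k = a·s_k + b·t_k at every step:
  q = 10: r = 22, s = 1 − 10·0 = 1, t = 0 − 10·1 = -10  (check: 722·1 + 70·(-10) = 22)
  q = 3: r = 4, s = 0 − 3·1 = -3, t = 1 − 3·(-10) = 31  (check: 722·(-3) + 70·31 = 4)
  q = 5: r = 2, s = 1 − 5·(-3) = 16, t = -10 − 5·31 = -165  (check: 722·16 + 70·(-165) = 2)
The row with r = 2 (the gcd) gives the Bezout coefficients s = 16, t = -165.
Result: 722 · (16) + 70 · (-165) = 2.

gcd(722, 70) = 2; s = 16, t = -165 (check: 722·16 + 70·(-165) = 2).


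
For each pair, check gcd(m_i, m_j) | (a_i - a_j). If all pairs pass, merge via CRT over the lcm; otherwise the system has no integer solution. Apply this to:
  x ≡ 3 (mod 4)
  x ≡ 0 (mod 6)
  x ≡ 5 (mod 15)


Moduli 4, 6, 15 are not pairwise coprime, so CRT works modulo lcm(m_i) when all pairwise compatibility conditions hold.
Pairwise compatibility: gcd(m_i, m_j) must divide a_i - a_j for every pair.
Merge one congruence at a time:
  Start: x ≡ 3 (mod 4).
  Combine with x ≡ 0 (mod 6): gcd(4, 6) = 2, and 0 - 3 = -3 is NOT divisible by 2.
    ⇒ system is inconsistent (no integer solution).

No solution (the system is inconsistent).


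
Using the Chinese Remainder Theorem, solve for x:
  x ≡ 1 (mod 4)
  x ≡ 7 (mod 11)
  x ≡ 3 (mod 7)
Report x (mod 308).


Moduli 4, 11, 7 are pairwise coprime; by CRT there is a unique solution modulo M = 4 · 11 · 7 = 308.
Solve pairwise, accumulating the modulus:
  Start with x ≡ 1 (mod 4).
  Combine with x ≡ 7 (mod 11): since gcd(4, 11) = 1, we get a unique residue mod 44.
    Write x = 1 + 4·t and substitute into x ≡ 7 (mod 11): 4·t ≡ 7 − 1 = 6 (mod 11).
    The inverse of 4 mod 11 is 3 (since 4·3 = 12 = 1·11 + 1), so t ≡ 3·6 = 18 ≡ 7 (mod 11).
    Then x = 1 + 4·7 = 29, valid modulo lcm(4, 11) = 44: x ≡ 29 (mod 44).
  Combine with x ≡ 3 (mod 7): since gcd(44, 7) = 1, we get a unique residue mod 308.
    Write x = 29 + 44·t and substitute into x ≡ 3 (mod 7): 44·t ≡ 3 − 29 = -26 (mod 7).
    Reduce coefficients mod 7: 2·t ≡ 2 (mod 7).
    The inverse of 2 mod 7 is 4 (since 2·4 = 8 = 1·7 + 1), so t ≡ 4·2 = 8 ≡ 1 (mod 7).
    Then x = 29 + 44·1 = 73, valid modulo lcm(44, 7) = 308: x ≡ 73 (mod 308).
Verify: 73 mod 4 = 1 ✓, 73 mod 11 = 7 ✓, 73 mod 7 = 3 ✓.

x ≡ 73 (mod 308).


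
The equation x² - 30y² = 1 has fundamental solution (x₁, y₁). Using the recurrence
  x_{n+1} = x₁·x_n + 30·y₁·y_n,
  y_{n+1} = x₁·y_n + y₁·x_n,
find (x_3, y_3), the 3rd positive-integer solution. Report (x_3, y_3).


Step 1: Find the fundamental solution (x₁, y₁) of x² - 30y² = 1.
  Expand √30 as a continued fraction. a₀ = ⌊√30⌋ = 5; iterate m_{k+1} = d_k·a_k − m_k, d_{k+1} = (30 − m_{k+1}²)/d_k, a_{k+1} = ⌊(a₀ + m_{k+1})/d_{k+1}⌋ (starting m₀ = 0, d₀ = 1), with convergents p_k = a_k·p_{k-1} + p_{k-2}, q_k = a_k·q_{k-1} + q_{k-2} (p₋₁ = 1, q₋₁ = 0):
  k = 0: a₀ = 5; p₀/q₀ = 5/1; p₀² − 30·q₀² = 25 − 30 = -5.
  k = 1: m = 5, d = 5, a = ⌊(5 + 5)/5⌋ = 2; p/q = (2·5 + 1)/(2·1 + 0) = 11/2; p² − 30·q² = 121 − 120 = 1.
  The first convergent with p² − 30·q² = 1 gives the fundamental solution (x₁, y₁) = (11, 2).
Step 2: Apply the recurrence (x_{n+1}, y_{n+1}) = (x₁x_n + 30y₁y_n, x₁y_n + y₁x_n) repeatedly.
  From (x_1, y_1) = (11, 2): x_2 = 11·11 + 30·2·2 = 241; y_2 = 11·2 + 2·11 = 44.
  From (x_2, y_2) = (241, 44): x_3 = 11·241 + 30·2·44 = 5291; y_3 = 11·44 + 2·241 = 966.
Step 3: Verify x_3² - 30·y_3² = 27994681 - 27994680 = 1 (should be 1). ✓

(x_1, y_1) = (11, 2); (x_3, y_3) = (5291, 966).


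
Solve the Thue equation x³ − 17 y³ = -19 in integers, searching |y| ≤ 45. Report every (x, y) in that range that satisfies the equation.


The equation is x³ - 17y³ = -19. For fixed y, x³ = 17·y³ − 19, so a solution requires the RHS to be a perfect cube.
Strategy: iterate y from -45 to 45, compute RHS = 17·y³ − 19, and check whether it is a (positive or negative) perfect cube.
Check small values of y:
  y = 0: RHS = -19 is not a perfect cube.
  y = 1: RHS = -2 is not a perfect cube.
  y = -1: RHS = -36 is not a perfect cube.
  y = 2: RHS = 117 is not a perfect cube.
  y = -2: RHS = -155 is not a perfect cube.
  y = 3: RHS = 440 is not a perfect cube.
  y = -3: RHS = -478 is not a perfect cube.
Continuing the search up to |y| = 45 finds no solutions either.
No (x, y) in the scanned range satisfies the equation.

No integer solutions with |y| ≤ 45.


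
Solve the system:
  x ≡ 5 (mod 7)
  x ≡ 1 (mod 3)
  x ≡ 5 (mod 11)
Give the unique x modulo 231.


Moduli 7, 3, 11 are pairwise coprime; by CRT there is a unique solution modulo M = 7 · 3 · 11 = 231.
Solve pairwise, accumulating the modulus:
  Start with x ≡ 5 (mod 7).
  Combine with x ≡ 1 (mod 3): since gcd(7, 3) = 1, we get a unique residue mod 21.
    Write x = 5 + 7·t and substitute into x ≡ 1 (mod 3): 7·t ≡ 1 − 5 = -4 (mod 3).
    Reduce coefficients mod 3: 1·t ≡ 2 (mod 3).
    So t ≡ 2 (mod 3).
    Then x = 5 + 7·2 = 19, valid modulo lcm(7, 3) = 21: x ≡ 19 (mod 21).
  Combine with x ≡ 5 (mod 11): since gcd(21, 11) = 1, we get a unique residue mod 231.
    Write x = 19 + 21·t and substitute into x ≡ 5 (mod 11): 21·t ≡ 5 − 19 = -14 (mod 11).
    Reduce coefficients mod 11: 10·t ≡ 8 (mod 11).
    The inverse of 10 mod 11 is 10 (since 10·10 = 100 = 9·11 + 1), so t ≡ 10·8 = 80 ≡ 3 (mod 11).
    Then x = 19 + 21·3 = 82, valid modulo lcm(21, 11) = 231: x ≡ 82 (mod 231).
Verify: 82 mod 7 = 5 ✓, 82 mod 3 = 1 ✓, 82 mod 11 = 5 ✓.

x ≡ 82 (mod 231).


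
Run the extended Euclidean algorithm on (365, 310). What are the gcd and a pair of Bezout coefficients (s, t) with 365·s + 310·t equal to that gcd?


Euclidean algorithm on (365, 310) — divide until remainder is 0:
  365 = 1 · 310 + 55
  310 = 5 · 55 + 35
  55 = 1 · 35 + 20
  35 = 1 · 20 + 15
  20 = 1 · 15 + 5
  15 = 3 · 5 + 0
gcd(365, 310) = 5.
Track Bezout coefficients alongside the remainders: start with r₀ = 365 = a·1 + b·0 (s = 1, t = 0) and r₁ = 310 = a·0 + b·1 (s = 0, t = 1); each new remainder r_{k+1} = r_{k-1} − q_k·r_k inherits s_{k+1} = s_{k-1} − q_k·s_k, t_{k+1} = t_{k-1} − q_k·t_k, so r_k = a·s_k + b·t_k at every step:
  q = 1: r = 55, s = 1 − 1·0 = 1, t = 0 − 1·1 = -1  (check: 365·1 + 310·(-1) = 55)
  q = 5: r = 35, s = 0 − 5·1 = -5, t = 1 − 5·(-1) = 6  (check: 365·(-5) + 310·6 = 35)
  q = 1: r = 20, s = 1 − 1·(-5) = 6, t = -1 − 1·6 = -7  (check: 365·6 + 310·(-7) = 20)
  q = 1: r = 15, s = -5 − 1·6 = -11, t = 6 − 1·(-7) = 13  (check: 365·(-11) + 310·13 = 15)
  q = 1: r = 5, s = 6 − 1·(-11) = 17, t = -7 − 1·13 = -20  (check: 365·17 + 310·(-20) = 5)
The row with r = 5 (the gcd) gives the Bezout coefficients s = 17, t = -20.
Result: 365 · (17) + 310 · (-20) = 5.

gcd(365, 310) = 5; s = 17, t = -20 (check: 365·17 + 310·(-20) = 5).


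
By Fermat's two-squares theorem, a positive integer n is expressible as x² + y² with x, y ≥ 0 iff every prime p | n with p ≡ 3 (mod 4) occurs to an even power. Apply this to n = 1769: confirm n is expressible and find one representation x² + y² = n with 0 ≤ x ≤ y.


Step 1: Factor n = 1769 = 29 · 61.
Step 2: Check the mod-4 condition on each prime factor: 29 ≡ 1 (mod 4), exponent 1; 61 ≡ 1 (mod 4), exponent 1.
All primes ≡ 3 (mod 4) appear to even exponent (or don't appear), so by the two-squares theorem n IS expressible as a sum of two squares.
Step 3: Build a representation. Here n = 29 · 61 is a product of primes ≡ 1 (mod 4). Each prime p ≡ 1 (mod 4) is itself a sum of two squares; find a² by testing p − a² for a perfect square:
  29: 29 − 1² = 28, 29 − 2² = 25 = 5² ⇒ 29 = 2² + 5².
  61: 61 − 1² = 60, 61 − 2² = 57, 61 − 3² = 52, 61 − 4² = 45, 61 − 5² = 36 = 6² ⇒ 61 = 5² + 6².
  Combine using the Brahmagupta–Fibonacci identity (a² + b²)(c² + d²) = (ac − bd)² + (ad + bc)² = (ac + bd)² + (ad − bc)²:
  29 · 61 = 1769: from (2² + 5²)(5² + 6²), take (2·5 − 5·6, 2·6 + 5·5) = (10 − 30, 12 + 25) = (-20, 37); dropping signs (only squares matter) gives (20, 37); check 20² + 37² = 400 + 1369 = 1769 ✓.
Step 4: Order so x ≤ y and verify: 20² + 37² = 400 + 1369 = 1769 = n. ✓

n = 1769 = 20² + 37² (one valid representation with x ≤ y).


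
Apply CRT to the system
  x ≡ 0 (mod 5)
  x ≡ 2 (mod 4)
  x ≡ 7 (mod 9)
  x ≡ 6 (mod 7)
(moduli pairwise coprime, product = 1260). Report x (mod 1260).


Product of moduli M = 5 · 4 · 9 · 7 = 1260.
Merge one congruence at a time:
  Start: x ≡ 0 (mod 5).
  Combine with x ≡ 2 (mod 4); new modulus lcm = 20.
    Write x = 0 + 5·t and substitute into x ≡ 2 (mod 4): 5·t ≡ 2 − 0 = 2 (mod 4).
    Reduce coefficients mod 4: 1·t ≡ 2 (mod 4).
    So t ≡ 2 (mod 4).
    Then x = 0 + 5·2 = 10, valid modulo lcm(5, 4) = 20: x ≡ 10 (mod 20).
  Combine with x ≡ 7 (mod 9); new modulus lcm = 180.
    Write x = 10 + 20·t and substitute into x ≡ 7 (mod 9): 20·t ≡ 7 − 10 = -3 (mod 9).
    Reduce coefficients mod 9: 2·t ≡ 6 (mod 9).
    The inverse of 2 mod 9 is 5 (since 2·5 = 10 = 1·9 + 1), so t ≡ 5·6 = 30 ≡ 3 (mod 9).
    Then x = 10 + 20·3 = 70, valid modulo lcm(20, 9) = 180: x ≡ 70 (mod 180).
  Combine with x ≡ 6 (mod 7); new modulus lcm = 1260.
    Write x = 70 + 180·t and substitute into x ≡ 6 (mod 7): 180·t ≡ 6 − 70 = -64 (mod 7).
    Reduce coefficients mod 7: 5·t ≡ 6 (mod 7).
    The inverse of 5 mod 7 is 3 (since 5·3 = 15 = 2·7 + 1), so t ≡ 3·6 = 18 ≡ 4 (mod 7).
    Then x = 70 + 180·4 = 790, valid modulo lcm(180, 7) = 1260: x ≡ 790 (mod 1260).
Verify against each original: 790 mod 5 = 0, 790 mod 4 = 2, 790 mod 9 = 7, 790 mod 7 = 6.

x ≡ 790 (mod 1260).


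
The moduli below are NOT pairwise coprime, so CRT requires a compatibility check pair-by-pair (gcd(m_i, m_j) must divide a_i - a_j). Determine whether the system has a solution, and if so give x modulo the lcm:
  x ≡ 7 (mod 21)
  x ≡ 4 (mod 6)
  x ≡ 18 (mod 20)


Moduli 21, 6, 20 are not pairwise coprime, so CRT works modulo lcm(m_i) when all pairwise compatibility conditions hold.
Pairwise compatibility: gcd(m_i, m_j) must divide a_i - a_j for every pair.
Merge one congruence at a time:
  Start: x ≡ 7 (mod 21).
  Combine with x ≡ 4 (mod 6): gcd(21, 6) = 3; 4 - 7 = -3, which IS divisible by 3, so compatible.
    Write x = 7 + 21·t and substitute into x ≡ 4 (mod 6): 21·t ≡ 4 − 7 = -3 (mod 6).
    Divide the congruence (and modulus) by g = 3: 7·t ≡ -1 (mod 2).
    Reduce coefficients mod 2: 1·t ≡ 1 (mod 2).
    So t ≡ 1 (mod 2).
    Then x = 7 + 21·1 = 28, valid modulo lcm(21, 6) = 42: x ≡ 28 (mod 42).
  Combine with x ≡ 18 (mod 20): gcd(42, 20) = 2; 18 - 28 = -10, which IS divisible by 2, so compatible.
    Write x = 28 + 42·t and substitute into x ≡ 18 (mod 20): 42·t ≡ 18 − 28 = -10 (mod 20).
    Divide the congruence (and modulus) by g = 2: 21·t ≡ -5 (mod 10).
    Reduce coefficients mod 10: 1·t ≡ 5 (mod 10).
    So t ≡ 5 (mod 10).
    Then x = 28 + 42·5 = 238, valid modulo lcm(42, 20) = 420: x ≡ 238 (mod 420).
Verify: 238 mod 21 = 7, 238 mod 6 = 4, 238 mod 20 = 18.

x ≡ 238 (mod 420).


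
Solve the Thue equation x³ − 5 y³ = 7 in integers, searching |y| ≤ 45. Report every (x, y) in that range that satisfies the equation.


The equation is x³ - 5y³ = 7. For fixed y, x³ = 5·y³ + 7, so a solution requires the RHS to be a perfect cube.
Strategy: iterate y from -45 to 45, compute RHS = 5·y³ + 7, and check whether it is a (positive or negative) perfect cube.
Check small values of y:
  y = 0: RHS = 7 is not a perfect cube.
  y = 1: RHS = 12 is not a perfect cube.
  y = -1: RHS = 2 is not a perfect cube.
  y = 2: RHS = 47 is not a perfect cube.
  y = -2: RHS = -33 is not a perfect cube.
  y = 3: RHS = 142 is not a perfect cube.
  y = -3: RHS = -128 is not a perfect cube.
Continuing the search up to |y| = 45 finds no solutions either.
No (x, y) in the scanned range satisfies the equation.

No integer solutions with |y| ≤ 45.


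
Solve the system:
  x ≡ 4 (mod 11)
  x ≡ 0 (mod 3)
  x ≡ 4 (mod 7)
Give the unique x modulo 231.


Moduli 11, 3, 7 are pairwise coprime; by CRT there is a unique solution modulo M = 11 · 3 · 7 = 231.
Solve pairwise, accumulating the modulus:
  Start with x ≡ 4 (mod 11).
  Combine with x ≡ 0 (mod 3): since gcd(11, 3) = 1, we get a unique residue mod 33.
    Write x = 4 + 11·t and substitute into x ≡ 0 (mod 3): 11·t ≡ 0 − 4 = -4 (mod 3).
    Reduce coefficients mod 3: 2·t ≡ 2 (mod 3).
    The inverse of 2 mod 3 is 2 (since 2·2 = 4 = 1·3 + 1), so t ≡ 2·2 = 4 ≡ 1 (mod 3).
    Then x = 4 + 11·1 = 15, valid modulo lcm(11, 3) = 33: x ≡ 15 (mod 33).
  Combine with x ≡ 4 (mod 7): since gcd(33, 7) = 1, we get a unique residue mod 231.
    Write x = 15 + 33·t and substitute into x ≡ 4 (mod 7): 33·t ≡ 4 − 15 = -11 (mod 7).
    Reduce coefficients mod 7: 5·t ≡ 3 (mod 7).
    The inverse of 5 mod 7 is 3 (since 5·3 = 15 = 2·7 + 1), so t ≡ 3·3 = 9 ≡ 2 (mod 7).
    Then x = 15 + 33·2 = 81, valid modulo lcm(33, 7) = 231: x ≡ 81 (mod 231).
Verify: 81 mod 11 = 4 ✓, 81 mod 3 = 0 ✓, 81 mod 7 = 4 ✓.

x ≡ 81 (mod 231).


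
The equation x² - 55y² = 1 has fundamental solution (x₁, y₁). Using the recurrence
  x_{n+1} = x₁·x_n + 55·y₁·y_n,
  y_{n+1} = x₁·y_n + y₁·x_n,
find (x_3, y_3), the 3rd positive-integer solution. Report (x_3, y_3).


Step 1: Find the fundamental solution (x₁, y₁) of x² - 55y² = 1.
  Expand √55 as a continued fraction. a₀ = ⌊√55⌋ = 7; iterate m_{k+1} = d_k·a_k − m_k, d_{k+1} = (55 − m_{k+1}²)/d_k, a_{k+1} = ⌊(a₀ + m_{k+1})/d_{k+1}⌋ (starting m₀ = 0, d₀ = 1), with convergents p_k = a_k·p_{k-1} + p_{k-2}, q_k = a_k·q_{k-1} + q_{k-2} (p₋₁ = 1, q₋₁ = 0):
  k = 0: a₀ = 7; p₀/q₀ = 7/1; p₀² − 55·q₀² = 49 − 55 = -6.
  k = 1: m = 7, d = 6, a = ⌊(7 + 7)/6⌋ = 2; p/q = (2·7 + 1)/(2·1 + 0) = 15/2; p² − 55·q² = 225 − 220 = 5.
  k = 2: m = 5, d = 5, a = ⌊(7 + 5)/5⌋ = 2; p/q = (2·15 + 7)/(2·2 + 1) = 37/5; p² − 55·q² = 1369 − 1375 = -6.
  k = 3: m = 5, d = 6, a = ⌊(7 + 5)/6⌋ = 2; p/q = (2·37 + 15)/(2·5 + 2) = 89/12; p² − 55·q² = 7921 − 7920 = 1.
  The first convergent with p² − 55·q² = 1 gives the fundamental solution (x₁, y₁) = (89, 12).
Step 2: Apply the recurrence (x_{n+1}, y_{n+1}) = (x₁x_n + 55y₁y_n, x₁y_n + y₁x_n) repeatedly.
  From (x_1, y_1) = (89, 12): x_2 = 89·89 + 55·12·12 = 15841; y_2 = 89·12 + 12·89 = 2136.
  From (x_2, y_2) = (15841, 2136): x_3 = 89·15841 + 55·12·2136 = 2819609; y_3 = 89·2136 + 12·15841 = 380196.
Step 3: Verify x_3² - 55·y_3² = 7950194912881 - 7950194912880 = 1 (should be 1). ✓

(x_1, y_1) = (89, 12); (x_3, y_3) = (2819609, 380196).


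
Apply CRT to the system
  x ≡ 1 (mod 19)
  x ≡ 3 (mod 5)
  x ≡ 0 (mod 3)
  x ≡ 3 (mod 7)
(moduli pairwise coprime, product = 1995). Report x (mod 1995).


Product of moduli M = 19 · 5 · 3 · 7 = 1995.
Merge one congruence at a time:
  Start: x ≡ 1 (mod 19).
  Combine with x ≡ 3 (mod 5); new modulus lcm = 95.
    Write x = 1 + 19·t and substitute into x ≡ 3 (mod 5): 19·t ≡ 3 − 1 = 2 (mod 5).
    Reduce coefficients mod 5: 4·t ≡ 2 (mod 5).
    The inverse of 4 mod 5 is 4 (since 4·4 = 16 = 3·5 + 1), so t ≡ 4·2 = 8 ≡ 3 (mod 5).
    Then x = 1 + 19·3 = 58, valid modulo lcm(19, 5) = 95: x ≡ 58 (mod 95).
  Combine with x ≡ 0 (mod 3); new modulus lcm = 285.
    Write x = 58 + 95·t and substitute into x ≡ 0 (mod 3): 95·t ≡ 0 − 58 = -58 (mod 3).
    Reduce coefficients mod 3: 2·t ≡ 2 (mod 3).
    The inverse of 2 mod 3 is 2 (since 2·2 = 4 = 1·3 + 1), so t ≡ 2·2 = 4 ≡ 1 (mod 3).
    Then x = 58 + 95·1 = 153, valid modulo lcm(95, 3) = 285: x ≡ 153 (mod 285).
  Combine with x ≡ 3 (mod 7); new modulus lcm = 1995.
    Write x = 153 + 285·t and substitute into x ≡ 3 (mod 7): 285·t ≡ 3 − 153 = -150 (mod 7).
    Reduce coefficients mod 7: 5·t ≡ 4 (mod 7).
    The inverse of 5 mod 7 is 3 (since 5·3 = 15 = 2·7 + 1), so t ≡ 3·4 = 12 ≡ 5 (mod 7).
    Then x = 153 + 285·5 = 1578, valid modulo lcm(285, 7) = 1995: x ≡ 1578 (mod 1995).
Verify against each original: 1578 mod 19 = 1, 1578 mod 5 = 3, 1578 mod 3 = 0, 1578 mod 7 = 3.

x ≡ 1578 (mod 1995).
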